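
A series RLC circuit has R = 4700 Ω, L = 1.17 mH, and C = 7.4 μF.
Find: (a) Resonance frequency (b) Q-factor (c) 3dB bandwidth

Step 1 — Resonance: ω₀ = 1/√(LC) = 1/√(0.00117·7.4e-06) = 1.075e+04 rad/s.
Step 2 — f₀ = ω₀/(2π) = 1710 Hz.
Step 3 — Series Q: Q = ω₀L/R = 1.075e+04·0.00117/4700 = 0.002675.
Step 4 — Bandwidth: Δω = ω₀/Q = 4.017e+06 rad/s; BW = Δω/(2π) = 6.393e+05 Hz.

(a) f₀ = 1710 Hz  (b) Q = 0.002675  (c) BW = 6.393e+05 Hz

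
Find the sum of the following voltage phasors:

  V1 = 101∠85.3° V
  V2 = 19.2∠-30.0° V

Step 1 — Convert each phasor to rectangular form:
  V1 = 101·(cos(85.3°) + j·sin(85.3°)) = 8.276 + j100.7 V
  V2 = 19.2·(cos(-30.0°) + j·sin(-30.0°)) = 16.63 - j9.6 V
Step 2 — Sum components: V_total = 24.9 + j91.06 V.
Step 3 — Convert to polar: |V_total| = 94.4 V, ∠V_total = 74.7°.

V_total = 94.4∠74.7° V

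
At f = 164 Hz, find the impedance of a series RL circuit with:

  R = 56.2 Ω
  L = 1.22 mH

Step 1 — Angular frequency: ω = 2π·f = 2π·164 = 1030 rad/s.
Step 2 — Component impedances:
  R: Z = R = 56.2 Ω
  L: Z = jωL = j·1030·0.00122 = 0 + j1.257 Ω
Step 3 — Series combination: Z_total = R + L = 56.2 + j1.257 Ω = 56.21∠1.3° Ω.

Z = 56.2 + j1.257 Ω = 56.21∠1.3° Ω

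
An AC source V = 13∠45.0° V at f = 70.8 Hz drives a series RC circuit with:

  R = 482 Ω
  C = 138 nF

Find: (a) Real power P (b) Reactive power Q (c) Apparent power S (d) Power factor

Step 1 — Angular frequency: ω = 2π·f = 2π·70.8 = 444.8 rad/s.
Step 2 — Component impedances:
  R: Z = R = 482 Ω
  C: Z = 1/(jωC) = -j/(ω·C) = 0 - j1.629e+04 Ω
Step 3 — Series combination: Z_total = R + C = 482 - j1.629e+04 Ω = 1.63e+04∠-88.3° Ω.
Step 4 — Source phasor: V = 13∠45.0° V = 9.192 + j9.192 V.
Step 5 — Current: I = V / Z = -0.0005471 + j0.0005805 A = 0.0007977∠133.3° A.
Step 6 — Complex power: S = V·I* = 0.0003067 - j0.01037 VA.
Step 7 — Real power: P = Re(S) = 0.0003067 W.
Step 8 — Reactive power: Q = Im(S) = -0.01037 VAR.
Step 9 — Apparent power: |S| = 0.01037 VA.
Step 10 — Power factor: PF = P/|S| = 0.02958 (leading).

(a) P = 0.0003067 W  (b) Q = -0.01037 VAR  (c) S = 0.01037 VA  (d) PF = 0.02958 (leading)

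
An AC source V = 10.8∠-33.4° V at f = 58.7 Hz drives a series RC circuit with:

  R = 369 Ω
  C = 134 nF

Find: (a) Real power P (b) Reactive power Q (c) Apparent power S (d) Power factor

Step 1 — Angular frequency: ω = 2π·f = 2π·58.7 = 368.8 rad/s.
Step 2 — Component impedances:
  R: Z = R = 369 Ω
  C: Z = 1/(jωC) = -j/(ω·C) = 0 - j2.023e+04 Ω
Step 3 — Series combination: Z_total = R + C = 369 - j2.023e+04 Ω = 2.024e+04∠-89.0° Ω.
Step 4 — Source phasor: V = 10.8∠-33.4° V = 9.016 - j5.945 V.
Step 5 — Current: I = V / Z = 0.0003019 + j0.0004401 A = 0.0005337∠55.6° A.
Step 6 — Complex power: S = V·I* = 0.0001051 - j0.005763 VA.
Step 7 — Real power: P = Re(S) = 0.0001051 W.
Step 8 — Reactive power: Q = Im(S) = -0.005763 VAR.
Step 9 — Apparent power: |S| = 0.005764 VA.
Step 10 — Power factor: PF = P/|S| = 0.01823 (leading).

(a) P = 0.0001051 W  (b) Q = -0.005763 VAR  (c) S = 0.005764 VA  (d) PF = 0.01823 (leading)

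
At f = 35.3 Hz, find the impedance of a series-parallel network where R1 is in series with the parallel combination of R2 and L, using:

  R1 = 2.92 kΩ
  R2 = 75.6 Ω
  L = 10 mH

Step 1 — Angular frequency: ω = 2π·f = 2π·35.3 = 221.8 rad/s.
Step 2 — Component impedances:
  R1: Z = R = 2920 Ω
  R2: Z = R = 75.6 Ω
  L: Z = jωL = j·221.8·0.01 = 0 + j2.218 Ω
Step 3 — Parallel branch: R2 || L = 1/(1/R2 + 1/L) = 0.06502 + j2.216 Ω.
Step 4 — Series with R1: Z_total = R1 + (R2 || L) = 2920 + j2.216 Ω = 2920∠0.0° Ω.

Z = 2920 + j2.216 Ω = 2920∠0.0° Ω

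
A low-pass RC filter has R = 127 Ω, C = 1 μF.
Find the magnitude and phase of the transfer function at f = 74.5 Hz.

Step 1 — Angular frequency: ω = 2π·74.5 = 468.1 rad/s.
Step 2 — Transfer function: H(jω) = 1/(1 + jωRC).
Step 3 — Denominator: 1 + jωRC = 1 + j·468.1·127·1e-06 = 1 + j0.05945.
Step 4 — H = 0.9965 - j0.05924.
Step 5 — Magnitude: |H| = 0.9982 (-0.0 dB); phase: φ = -3.4°.

|H| = 0.9982 (-0.0 dB), φ = -3.4°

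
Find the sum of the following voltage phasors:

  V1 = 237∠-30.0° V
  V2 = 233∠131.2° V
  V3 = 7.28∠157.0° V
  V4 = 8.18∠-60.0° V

Step 1 — Convert each phasor to rectangular form:
  V1 = 237·(cos(-30.0°) + j·sin(-30.0°)) = 205.2 - j118.5 V
  V2 = 233·(cos(131.2°) + j·sin(131.2°)) = -153.5 + j175.3 V
  V3 = 7.28·(cos(157.0°) + j·sin(157.0°)) = -6.701 + j2.845 V
  V4 = 8.18·(cos(-60.0°) + j·sin(-60.0°)) = 4.09 - j7.084 V
Step 2 — Sum components: V_total = 49.16 + j52.57 V.
Step 3 — Convert to polar: |V_total| = 71.98 V, ∠V_total = 46.9°.

V_total = 71.98∠46.9° V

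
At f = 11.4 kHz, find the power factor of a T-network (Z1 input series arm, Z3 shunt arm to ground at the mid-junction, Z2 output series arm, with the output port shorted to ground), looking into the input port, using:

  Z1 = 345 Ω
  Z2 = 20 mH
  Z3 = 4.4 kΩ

Step 1 — Angular frequency: ω = 2π·f = 2π·1.14e+04 = 7.163e+04 rad/s.
Step 2 — Component impedances:
  Z1: Z = R = 345 Ω
  Z2: Z = jωL = j·7.163e+04·0.02 = 0 + j1433 Ω
  Z3: Z = R = 4400 Ω
Step 3 — With the output port shorted to ground, the output series arm Z2 runs from the junction to ground; the shunt arm Z3 also runs from the junction to ground. They appear in parallel: Z3 || Z2 = 421.7 + j1295 Ω.
Step 4 — Series with input arm Z1: Z_in = Z1 + (Z3 || Z2) = 766.7 + j1295 Ω = 1505∠59.4° Ω.
Step 5 — Power factor: PF = cos(φ) = Re(Z)/|Z| = 766.7/1505 = 0.5094.
Step 6 — Type: Im(Z) = 1295 ⇒ lagging (phase φ = 59.4°).

PF = 0.5094 (lagging, φ = 59.4°)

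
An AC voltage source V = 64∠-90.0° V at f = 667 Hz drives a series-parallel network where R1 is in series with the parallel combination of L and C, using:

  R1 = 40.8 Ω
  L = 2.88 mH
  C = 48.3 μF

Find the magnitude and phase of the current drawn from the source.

Step 1 — Angular frequency: ω = 2π·f = 2π·667 = 4191 rad/s.
Step 2 — Component impedances:
  R1: Z = R = 40.8 Ω
  L: Z = jωL = j·4191·0.00288 = 0 + j12.07 Ω
  C: Z = 1/(jωC) = -j/(ω·C) = 0 - j4.94 Ω
Step 3 — Parallel branch: L || C = 1/(1/L + 1/C) = 0 - j8.363 Ω.
Step 4 — Series with R1: Z_total = R1 + (L || C) = 40.8 - j8.363 Ω = 41.65∠-11.6° Ω.
Step 5 — Source phasor: V = 64∠-90.0° V = 0 - j64 V.
Step 6 — Ohm's law: I = V / Z_total = (0 - j64) / (40.8 - j8.363) = 0.3086 - j1.505 A.
Step 7 — Convert to polar: |I| = 1.537 A, ∠I = -78.4°.

I = 1.537∠-78.4° A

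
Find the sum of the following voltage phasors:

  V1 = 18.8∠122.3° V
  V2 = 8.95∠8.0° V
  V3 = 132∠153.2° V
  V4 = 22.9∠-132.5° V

Step 1 — Convert each phasor to rectangular form:
  V1 = 18.8·(cos(122.3°) + j·sin(122.3°)) = -10.05 + j15.89 V
  V2 = 8.95·(cos(8.0°) + j·sin(8.0°)) = 8.863 + j1.246 V
  V3 = 132·(cos(153.2°) + j·sin(153.2°)) = -117.8 + j59.52 V
  V4 = 22.9·(cos(-132.5°) + j·sin(-132.5°)) = -15.47 - j16.88 V
Step 2 — Sum components: V_total = -134.5 + j59.77 V.
Step 3 — Convert to polar: |V_total| = 147.2 V, ∠V_total = 156.0°.

V_total = 147.2∠156.0° V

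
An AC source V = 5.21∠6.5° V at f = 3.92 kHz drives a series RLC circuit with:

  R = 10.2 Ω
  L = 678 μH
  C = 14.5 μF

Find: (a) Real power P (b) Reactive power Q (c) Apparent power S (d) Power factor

Step 1 — Angular frequency: ω = 2π·f = 2π·3920 = 2.463e+04 rad/s.
Step 2 — Component impedances:
  R: Z = R = 10.2 Ω
  L: Z = jωL = j·2.463e+04·0.000678 = 0 + j16.7 Ω
  C: Z = 1/(jωC) = -j/(ω·C) = 0 - j2.8 Ω
Step 3 — Series combination: Z_total = R + L + C = 10.2 + j13.9 Ω = 17.24∠53.7° Ω.
Step 4 — Source phasor: V = 5.21∠6.5° V = 5.177 + j0.5898 V.
Step 5 — Current: I = V / Z = 0.2052 - j0.2218 A = 0.3022∠-47.2° A.
Step 6 — Complex power: S = V·I* = 0.9315 + j1.269 VA.
Step 7 — Real power: P = Re(S) = 0.9315 W.
Step 8 — Reactive power: Q = Im(S) = 1.269 VAR.
Step 9 — Apparent power: |S| = 1.574 VA.
Step 10 — Power factor: PF = P/|S| = 0.5916 (lagging).

(a) P = 0.9315 W  (b) Q = 1.269 VAR  (c) S = 1.574 VA  (d) PF = 0.5916 (lagging)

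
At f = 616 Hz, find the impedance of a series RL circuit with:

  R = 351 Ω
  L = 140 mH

Step 1 — Angular frequency: ω = 2π·f = 2π·616 = 3870 rad/s.
Step 2 — Component impedances:
  R: Z = R = 351 Ω
  L: Z = jωL = j·3870·0.14 = 0 + j541.9 Ω
Step 3 — Series combination: Z_total = R + L = 351 + j541.9 Ω = 645.6∠57.1° Ω.

Z = 351 + j541.9 Ω = 645.6∠57.1° Ω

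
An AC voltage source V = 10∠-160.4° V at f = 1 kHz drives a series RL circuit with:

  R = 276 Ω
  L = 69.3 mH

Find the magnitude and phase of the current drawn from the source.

Step 1 — Angular frequency: ω = 2π·f = 2π·1000 = 6283 rad/s.
Step 2 — Component impedances:
  R: Z = R = 276 Ω
  L: Z = jωL = j·6283·0.0693 = 0 + j435.4 Ω
Step 3 — Series combination: Z_total = R + L = 276 + j435.4 Ω = 515.5∠57.6° Ω.
Step 4 — Source phasor: V = 10∠-160.4° V = -9.421 - j3.355 V.
Step 5 — Ohm's law: I = V / Z_total = (-9.421 - j3.355) / (276 + j435.4) = -0.01528 + j0.01195 A.
Step 6 — Convert to polar: |I| = 0.0194 A, ∠I = 142.0°.

I = 0.0194∠142.0° A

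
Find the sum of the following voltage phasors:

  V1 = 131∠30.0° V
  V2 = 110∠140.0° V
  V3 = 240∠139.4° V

Step 1 — Convert each phasor to rectangular form:
  V1 = 131·(cos(30.0°) + j·sin(30.0°)) = 113.4 + j65.5 V
  V2 = 110·(cos(140.0°) + j·sin(140.0°)) = -84.26 + j70.71 V
  V3 = 240·(cos(139.4°) + j·sin(139.4°)) = -182.2 + j156.2 V
Step 2 — Sum components: V_total = -153 + j292.4 V.
Step 3 — Convert to polar: |V_total| = 330 V, ∠V_total = 117.6°.

V_total = 330∠117.6° V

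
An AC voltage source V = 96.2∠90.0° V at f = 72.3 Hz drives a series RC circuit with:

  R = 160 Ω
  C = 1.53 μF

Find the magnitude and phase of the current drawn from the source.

Step 1 — Angular frequency: ω = 2π·f = 2π·72.3 = 454.3 rad/s.
Step 2 — Component impedances:
  R: Z = R = 160 Ω
  C: Z = 1/(jωC) = -j/(ω·C) = 0 - j1439 Ω
Step 3 — Series combination: Z_total = R + C = 160 - j1439 Ω = 1448∠-83.7° Ω.
Step 4 — Source phasor: V = 96.2∠90.0° V = 0 + j96.2 V.
Step 5 — Ohm's law: I = V / Z_total = (0 + j96.2) / (160 - j1439) = -0.06605 + j0.007345 A.
Step 6 — Convert to polar: |I| = 0.06645 A, ∠I = 173.7°.

I = 0.06645∠173.7° A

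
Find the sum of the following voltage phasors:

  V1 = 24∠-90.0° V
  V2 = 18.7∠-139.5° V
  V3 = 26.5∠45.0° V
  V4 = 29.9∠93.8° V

Step 1 — Convert each phasor to rectangular form:
  V1 = 24·(cos(-90.0°) + j·sin(-90.0°)) = 0 - j24 V
  V2 = 18.7·(cos(-139.5°) + j·sin(-139.5°)) = -14.22 - j12.14 V
  V3 = 26.5·(cos(45.0°) + j·sin(45.0°)) = 18.74 + j18.74 V
  V4 = 29.9·(cos(93.8°) + j·sin(93.8°)) = -1.982 + j29.83 V
Step 2 — Sum components: V_total = 2.537 + j12.43 V.
Step 3 — Convert to polar: |V_total| = 12.68 V, ∠V_total = 78.5°.

V_total = 12.68∠78.5° V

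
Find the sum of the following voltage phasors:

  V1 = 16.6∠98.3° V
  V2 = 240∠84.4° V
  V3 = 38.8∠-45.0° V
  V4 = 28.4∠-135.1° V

Step 1 — Convert each phasor to rectangular form:
  V1 = 16.6·(cos(98.3°) + j·sin(98.3°)) = -2.396 + j16.43 V
  V2 = 240·(cos(84.4°) + j·sin(84.4°)) = 23.42 + j238.9 V
  V3 = 38.8·(cos(-45.0°) + j·sin(-45.0°)) = 27.44 - j27.44 V
  V4 = 28.4·(cos(-135.1°) + j·sin(-135.1°)) = -20.12 - j20.05 V
Step 2 — Sum components: V_total = 28.34 + j207.8 V.
Step 3 — Convert to polar: |V_total| = 209.7 V, ∠V_total = 82.2°.

V_total = 209.7∠82.2° V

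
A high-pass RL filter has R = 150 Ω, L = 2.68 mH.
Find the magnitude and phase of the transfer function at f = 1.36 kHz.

Step 1 — Angular frequency: ω = 2π·1360 = 8545 rad/s.
Step 2 — Transfer function: H(jω) = jωL/(R + jωL).
Step 3 — Numerator jωL = j·22.9; denominator R + jωL = 150 + j22.9.
Step 4 — H = 0.02278 + j0.1492.
Step 5 — Magnitude: |H| = 0.1509 (-16.4 dB); phase: φ = 81.3°.

|H| = 0.1509 (-16.4 dB), φ = 81.3°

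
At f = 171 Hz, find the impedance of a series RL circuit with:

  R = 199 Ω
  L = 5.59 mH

Step 1 — Angular frequency: ω = 2π·f = 2π·171 = 1074 rad/s.
Step 2 — Component impedances:
  R: Z = R = 199 Ω
  L: Z = jωL = j·1074·0.00559 = 0 + j6.006 Ω
Step 3 — Series combination: Z_total = R + L = 199 + j6.006 Ω = 199.1∠1.7° Ω.

Z = 199 + j6.006 Ω = 199.1∠1.7° Ω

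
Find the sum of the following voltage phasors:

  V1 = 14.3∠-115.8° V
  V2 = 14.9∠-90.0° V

Step 1 — Convert each phasor to rectangular form:
  V1 = 14.3·(cos(-115.8°) + j·sin(-115.8°)) = -6.224 - j12.87 V
  V2 = 14.9·(cos(-90.0°) + j·sin(-90.0°)) = 0 - j14.9 V
Step 2 — Sum components: V_total = -6.224 - j27.77 V.
Step 3 — Convert to polar: |V_total| = 28.46 V, ∠V_total = -102.6°.

V_total = 28.46∠-102.6° V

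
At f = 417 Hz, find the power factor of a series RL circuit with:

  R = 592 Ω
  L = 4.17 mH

Step 1 — Angular frequency: ω = 2π·f = 2π·417 = 2620 rad/s.
Step 2 — Component impedances:
  R: Z = R = 592 Ω
  L: Z = jωL = j·2620·0.00417 = 0 + j10.93 Ω
Step 3 — Series combination: Z_total = R + L = 592 + j10.93 Ω = 592.1∠1.1° Ω.
Step 4 — Power factor: PF = cos(φ) = Re(Z)/|Z| = 592/592.1 = 0.9998.
Step 5 — Type: Im(Z) = 10.93 ⇒ lagging (phase φ = 1.1°).

PF = 0.9998 (lagging, φ = 1.1°)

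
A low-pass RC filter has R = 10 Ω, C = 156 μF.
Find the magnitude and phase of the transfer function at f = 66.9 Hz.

Step 1 — Angular frequency: ω = 2π·66.9 = 420.3 rad/s.
Step 2 — Transfer function: H(jω) = 1/(1 + jωRC).
Step 3 — Denominator: 1 + jωRC = 1 + j·420.3·10·0.000156 = 1 + j0.6557.
Step 4 — H = 0.6993 - j0.4586.
Step 5 — Magnitude: |H| = 0.8362 (-1.6 dB); phase: φ = -33.3°.

|H| = 0.8362 (-1.6 dB), φ = -33.3°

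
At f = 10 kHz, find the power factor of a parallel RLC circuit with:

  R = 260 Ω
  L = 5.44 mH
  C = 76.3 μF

Step 1 — Angular frequency: ω = 2π·f = 2π·1e+04 = 6.283e+04 rad/s.
Step 2 — Component impedances:
  R: Z = R = 260 Ω
  L: Z = jωL = j·6.283e+04·0.00544 = 0 + j341.8 Ω
  C: Z = 1/(jωC) = -j/(ω·C) = 0 - j0.2086 Ω
Step 3 — Parallel combination: 1/Z_total = 1/R + 1/L + 1/C; Z_total = 0.0001676 - j0.2087 Ω = 0.2087∠-90.0° Ω.
Step 4 — Power factor: PF = cos(φ) = Re(Z)/|Z| = 0.00016755/0.20872 = 0.0008028.
Step 5 — Type: Im(Z) = -0.2087 ⇒ leading (phase φ = -90.0°).

PF = 0.0008028 (leading, φ = -90.0°)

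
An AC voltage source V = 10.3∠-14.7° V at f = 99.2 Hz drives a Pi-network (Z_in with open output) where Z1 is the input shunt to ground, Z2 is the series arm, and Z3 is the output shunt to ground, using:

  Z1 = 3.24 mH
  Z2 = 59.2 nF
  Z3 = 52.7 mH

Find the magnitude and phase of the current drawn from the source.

Step 1 — Angular frequency: ω = 2π·f = 2π·99.2 = 623.3 rad/s.
Step 2 — Component impedances:
  Z1: Z = jωL = j·623.3·0.00324 = 0 + j2.019 Ω
  Z2: Z = 1/(jωC) = -j/(ω·C) = 0 - j2.71e+04 Ω
  Z3: Z = jωL = j·623.3·0.0527 = 0 + j32.85 Ω
Step 3 — With open output, the series arm Z2 and the output shunt Z3 appear in series to ground: Z2 + Z3 = 0 - j2.707e+04 Ω.
Step 4 — Parallel with input shunt Z1: Z_in = Z1 || (Z2 + Z3) = 0 + j2.02 Ω = 2.02∠90.0° Ω.
Step 5 — Source phasor: V = 10.3∠-14.7° V = 9.963 - j2.614 V.
Step 6 — Ohm's law: I = V / Z_total = (9.963 - j2.614) / (0 + j2.02) = -1.294 - j4.933 A.
Step 7 — Convert to polar: |I| = 5.1 A, ∠I = -104.7°.

I = 5.1∠-104.7° A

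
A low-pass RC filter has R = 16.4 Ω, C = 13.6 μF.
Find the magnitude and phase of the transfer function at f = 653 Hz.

Step 1 — Angular frequency: ω = 2π·653 = 4103 rad/s.
Step 2 — Transfer function: H(jω) = 1/(1 + jωRC).
Step 3 — Denominator: 1 + jωRC = 1 + j·4103·16.4·1.36e-05 = 1 + j0.9151.
Step 4 — H = 0.5442 - j0.498.
Step 5 — Magnitude: |H| = 0.7377 (-2.6 dB); phase: φ = -42.5°.

|H| = 0.7377 (-2.6 dB), φ = -42.5°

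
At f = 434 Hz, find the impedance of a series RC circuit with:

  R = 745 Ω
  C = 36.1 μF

Step 1 — Angular frequency: ω = 2π·f = 2π·434 = 2727 rad/s.
Step 2 — Component impedances:
  R: Z = R = 745 Ω
  C: Z = 1/(jωC) = -j/(ω·C) = 0 - j10.16 Ω
Step 3 — Series combination: Z_total = R + C = 745 - j10.16 Ω = 745.1∠-0.8° Ω.

Z = 745 - j10.16 Ω = 745.1∠-0.8° Ω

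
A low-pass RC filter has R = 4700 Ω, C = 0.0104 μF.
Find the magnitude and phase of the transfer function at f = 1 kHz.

Step 1 — Angular frequency: ω = 2π·1000 = 6283 rad/s.
Step 2 — Transfer function: H(jω) = 1/(1 + jωRC).
Step 3 — Denominator: 1 + jωRC = 1 + j·6283·4700·1.04e-08 = 1 + j0.3071.
Step 4 — H = 0.9138 - j0.2807.
Step 5 — Magnitude: |H| = 0.9559 (-0.4 dB); phase: φ = -17.1°.

|H| = 0.9559 (-0.4 dB), φ = -17.1°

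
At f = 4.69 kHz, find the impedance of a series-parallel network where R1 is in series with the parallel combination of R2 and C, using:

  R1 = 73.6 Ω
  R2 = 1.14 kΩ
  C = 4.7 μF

Step 1 — Angular frequency: ω = 2π·f = 2π·4690 = 2.947e+04 rad/s.
Step 2 — Component impedances:
  R1: Z = R = 73.6 Ω
  R2: Z = R = 1140 Ω
  C: Z = 1/(jωC) = -j/(ω·C) = 0 - j7.22 Ω
Step 3 — Parallel branch: R2 || C = 1/(1/R2 + 1/C) = 0.04573 - j7.22 Ω.
Step 4 — Series with R1: Z_total = R1 + (R2 || C) = 73.65 - j7.22 Ω = 74∠-5.6° Ω.

Z = 73.65 - j7.22 Ω = 74∠-5.6° Ω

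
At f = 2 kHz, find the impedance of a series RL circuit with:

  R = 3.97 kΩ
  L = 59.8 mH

Step 1 — Angular frequency: ω = 2π·f = 2π·2000 = 1.257e+04 rad/s.
Step 2 — Component impedances:
  R: Z = R = 3970 Ω
  L: Z = jωL = j·1.257e+04·0.0598 = 0 + j751.5 Ω
Step 3 — Series combination: Z_total = R + L = 3970 + j751.5 Ω = 4040∠10.7° Ω.

Z = 3970 + j751.5 Ω = 4040∠10.7° Ω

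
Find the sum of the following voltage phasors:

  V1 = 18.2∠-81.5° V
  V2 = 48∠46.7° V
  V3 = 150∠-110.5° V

Step 1 — Convert each phasor to rectangular form:
  V1 = 18.2·(cos(-81.5°) + j·sin(-81.5°)) = 2.69 - j18 V
  V2 = 48·(cos(46.7°) + j·sin(46.7°)) = 32.92 + j34.93 V
  V3 = 150·(cos(-110.5°) + j·sin(-110.5°)) = -52.53 - j140.5 V
Step 2 — Sum components: V_total = -16.92 - j123.6 V.
Step 3 — Convert to polar: |V_total| = 124.7 V, ∠V_total = -97.8°.

V_total = 124.7∠-97.8° V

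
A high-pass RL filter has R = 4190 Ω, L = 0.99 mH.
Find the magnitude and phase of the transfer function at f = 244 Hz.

Step 1 — Angular frequency: ω = 2π·244 = 1533 rad/s.
Step 2 — Transfer function: H(jω) = jωL/(R + jωL).
Step 3 — Numerator jωL = j·1.518; denominator R + jωL = 4190 + j1.518.
Step 4 — H = 1.312e-07 + j0.0003622.
Step 5 — Magnitude: |H| = 0.0003622 (-68.8 dB); phase: φ = 90.0°.

|H| = 0.0003622 (-68.8 dB), φ = 90.0°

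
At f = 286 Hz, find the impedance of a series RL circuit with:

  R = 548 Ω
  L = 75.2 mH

Step 1 — Angular frequency: ω = 2π·f = 2π·286 = 1797 rad/s.
Step 2 — Component impedances:
  R: Z = R = 548 Ω
  L: Z = jωL = j·1797·0.0752 = 0 + j135.1 Ω
Step 3 — Series combination: Z_total = R + L = 548 + j135.1 Ω = 564.4∠13.9° Ω.

Z = 548 + j135.1 Ω = 564.4∠13.9° Ω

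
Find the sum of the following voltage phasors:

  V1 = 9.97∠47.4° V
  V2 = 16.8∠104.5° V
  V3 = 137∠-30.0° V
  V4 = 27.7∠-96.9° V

Step 1 — Convert each phasor to rectangular form:
  V1 = 9.97·(cos(47.4°) + j·sin(47.4°)) = 6.748 + j7.339 V
  V2 = 16.8·(cos(104.5°) + j·sin(104.5°)) = -4.206 + j16.26 V
  V3 = 137·(cos(-30.0°) + j·sin(-30.0°)) = 118.6 - j68.5 V
  V4 = 27.7·(cos(-96.9°) + j·sin(-96.9°)) = -3.328 - j27.5 V
Step 2 — Sum components: V_total = 117.9 - j72.4 V.
Step 3 — Convert to polar: |V_total| = 138.3 V, ∠V_total = -31.6°.

V_total = 138.3∠-31.6° V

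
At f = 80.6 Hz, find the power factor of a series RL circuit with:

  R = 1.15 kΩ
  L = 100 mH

Step 1 — Angular frequency: ω = 2π·f = 2π·80.6 = 506.4 rad/s.
Step 2 — Component impedances:
  R: Z = R = 1150 Ω
  L: Z = jωL = j·506.4·0.1 = 0 + j50.64 Ω
Step 3 — Series combination: Z_total = R + L = 1150 + j50.64 Ω = 1151∠2.5° Ω.
Step 4 — Power factor: PF = cos(φ) = Re(Z)/|Z| = 1150/1151.1 = 0.999.
Step 5 — Type: Im(Z) = 50.64 ⇒ lagging (phase φ = 2.5°).

PF = 0.999 (lagging, φ = 2.5°)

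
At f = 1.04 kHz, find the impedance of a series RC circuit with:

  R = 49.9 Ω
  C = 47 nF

Step 1 — Angular frequency: ω = 2π·f = 2π·1040 = 6535 rad/s.
Step 2 — Component impedances:
  R: Z = R = 49.9 Ω
  C: Z = 1/(jωC) = -j/(ω·C) = 0 - j3256 Ω
Step 3 — Series combination: Z_total = R + C = 49.9 - j3256 Ω = 3256∠-89.1° Ω.

Z = 49.9 - j3256 Ω = 3256∠-89.1° Ω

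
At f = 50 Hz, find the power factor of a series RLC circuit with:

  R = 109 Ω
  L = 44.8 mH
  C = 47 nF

Step 1 — Angular frequency: ω = 2π·f = 2π·50 = 314.2 rad/s.
Step 2 — Component impedances:
  R: Z = R = 109 Ω
  L: Z = jωL = j·314.2·0.0448 = 0 + j14.07 Ω
  C: Z = 1/(jωC) = -j/(ω·C) = 0 - j6.773e+04 Ω
Step 3 — Series combination: Z_total = R + L + C = 109 - j6.771e+04 Ω = 6.771e+04∠-89.9° Ω.
Step 4 — Power factor: PF = cos(φ) = Re(Z)/|Z| = 109/6.771e+04 = 0.00161.
Step 5 — Type: Im(Z) = -6.771e+04 ⇒ leading (phase φ = -89.9°).

PF = 0.00161 (leading, φ = -89.9°)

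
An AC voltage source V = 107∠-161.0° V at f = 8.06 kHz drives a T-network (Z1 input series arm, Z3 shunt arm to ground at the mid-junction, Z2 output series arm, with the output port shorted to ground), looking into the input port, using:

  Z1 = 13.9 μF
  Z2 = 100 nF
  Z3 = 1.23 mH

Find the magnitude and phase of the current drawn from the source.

Step 1 — Angular frequency: ω = 2π·f = 2π·8060 = 5.064e+04 rad/s.
Step 2 — Component impedances:
  Z1: Z = 1/(jωC) = -j/(ω·C) = 0 - j1.421 Ω
  Z2: Z = 1/(jωC) = -j/(ω·C) = 0 - j197.5 Ω
  Z3: Z = jωL = j·5.064e+04·0.00123 = 0 + j62.29 Ω
Step 3 — With the output port shorted to ground, the output series arm Z2 runs from the junction to ground; the shunt arm Z3 also runs from the junction to ground. They appear in parallel: Z3 || Z2 = 0 + j90.99 Ω.
Step 4 — Series with input arm Z1: Z_in = Z1 + (Z3 || Z2) = 0 + j89.57 Ω = 89.57∠90.0° Ω.
Step 5 — Source phasor: V = 107∠-161.0° V = -101.2 - j34.84 V.
Step 6 — Ohm's law: I = V / Z_total = (-101.2 - j34.84) / (0 + j89.57) = -0.3889 + j1.129 A.
Step 7 — Convert to polar: |I| = 1.195 A, ∠I = 109.0°.

I = 1.195∠109.0° A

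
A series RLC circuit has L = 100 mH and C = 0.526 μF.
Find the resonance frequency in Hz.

Step 1 — Resonance condition Im(Z)=0 gives ω₀ = 1/√(LC).
Step 2 — ω₀ = 1/√(0.1·5.26e-07) = 4360 rad/s.
Step 3 — f₀ = ω₀/(2π) = 693.9 Hz.

f₀ = 693.9 Hz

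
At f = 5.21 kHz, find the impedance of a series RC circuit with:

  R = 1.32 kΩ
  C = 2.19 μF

Step 1 — Angular frequency: ω = 2π·f = 2π·5210 = 3.274e+04 rad/s.
Step 2 — Component impedances:
  R: Z = R = 1320 Ω
  C: Z = 1/(jωC) = -j/(ω·C) = 0 - j13.95 Ω
Step 3 — Series combination: Z_total = R + C = 1320 - j13.95 Ω = 1320∠-0.6° Ω.

Z = 1320 - j13.95 Ω = 1320∠-0.6° Ω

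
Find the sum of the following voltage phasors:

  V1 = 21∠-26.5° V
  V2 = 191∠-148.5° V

Step 1 — Convert each phasor to rectangular form:
  V1 = 21·(cos(-26.5°) + j·sin(-26.5°)) = 18.79 - j9.37 V
  V2 = 191·(cos(-148.5°) + j·sin(-148.5°)) = -162.9 - j99.8 V
Step 2 — Sum components: V_total = -144.1 - j109.2 V.
Step 3 — Convert to polar: |V_total| = 180.8 V, ∠V_total = -142.8°.

V_total = 180.8∠-142.8° V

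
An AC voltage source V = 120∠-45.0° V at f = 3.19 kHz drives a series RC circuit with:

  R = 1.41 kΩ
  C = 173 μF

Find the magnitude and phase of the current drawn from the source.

Step 1 — Angular frequency: ω = 2π·f = 2π·3190 = 2.004e+04 rad/s.
Step 2 — Component impedances:
  R: Z = R = 1410 Ω
  C: Z = 1/(jωC) = -j/(ω·C) = 0 - j0.2884 Ω
Step 3 — Series combination: Z_total = R + C = 1410 - j0.2884 Ω = 1410∠-0.0° Ω.
Step 4 — Source phasor: V = 120∠-45.0° V = 84.85 - j84.85 V.
Step 5 — Ohm's law: I = V / Z_total = (84.85 - j84.85) / (1410 - j0.2884) = 0.06019 - j0.06017 A.
Step 6 — Convert to polar: |I| = 0.08511 A, ∠I = -45.0°.

I = 0.08511∠-45.0° A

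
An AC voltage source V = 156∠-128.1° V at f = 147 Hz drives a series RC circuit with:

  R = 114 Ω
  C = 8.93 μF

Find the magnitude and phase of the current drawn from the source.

Step 1 — Angular frequency: ω = 2π·f = 2π·147 = 923.6 rad/s.
Step 2 — Component impedances:
  R: Z = R = 114 Ω
  C: Z = 1/(jωC) = -j/(ω·C) = 0 - j121.2 Ω
Step 3 — Series combination: Z_total = R + C = 114 - j121.2 Ω = 166.4∠-46.8° Ω.
Step 4 — Source phasor: V = 156∠-128.1° V = -96.26 - j122.8 V.
Step 5 — Ohm's law: I = V / Z_total = (-96.26 - j122.8) / (114 - j121.2) = 0.1412 - j0.9267 A.
Step 6 — Convert to polar: |I| = 0.9374 A, ∠I = -81.3°.

I = 0.9374∠-81.3° A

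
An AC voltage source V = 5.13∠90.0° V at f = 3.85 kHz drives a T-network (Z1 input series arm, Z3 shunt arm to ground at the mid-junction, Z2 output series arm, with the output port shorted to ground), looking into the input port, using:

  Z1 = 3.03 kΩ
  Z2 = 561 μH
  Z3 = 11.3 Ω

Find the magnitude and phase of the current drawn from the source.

Step 1 — Angular frequency: ω = 2π·f = 2π·3850 = 2.419e+04 rad/s.
Step 2 — Component impedances:
  Z1: Z = R = 3030 Ω
  Z2: Z = jωL = j·2.419e+04·0.000561 = 0 + j13.57 Ω
  Z3: Z = R = 11.3 Ω
Step 3 — With the output port shorted to ground, the output series arm Z2 runs from the junction to ground; the shunt arm Z3 also runs from the junction to ground. They appear in parallel: Z3 || Z2 = 6.673 + j5.557 Ω.
Step 4 — Series with input arm Z1: Z_in = Z1 + (Z3 || Z2) = 3037 + j5.557 Ω = 3037∠0.1° Ω.
Step 5 — Source phasor: V = 5.13∠90.0° V = 0 + j5.13 V.
Step 6 — Ohm's law: I = V / Z_total = (0 + j5.13) / (3037 + j5.557) = 3.091e-06 + j0.001689 A.
Step 7 — Convert to polar: |I| = 0.001689 A, ∠I = 89.9°.

I = 0.001689∠89.9° A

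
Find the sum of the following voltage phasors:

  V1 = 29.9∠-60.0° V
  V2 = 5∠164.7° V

Step 1 — Convert each phasor to rectangular form:
  V1 = 29.9·(cos(-60.0°) + j·sin(-60.0°)) = 14.95 - j25.89 V
  V2 = 5·(cos(164.7°) + j·sin(164.7°)) = -4.823 + j1.319 V
Step 2 — Sum components: V_total = 10.13 - j24.57 V.
Step 3 — Convert to polar: |V_total| = 26.58 V, ∠V_total = -67.6°.

V_total = 26.58∠-67.6° V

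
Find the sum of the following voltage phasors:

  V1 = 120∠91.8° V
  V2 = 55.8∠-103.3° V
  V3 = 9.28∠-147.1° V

Step 1 — Convert each phasor to rectangular form:
  V1 = 120·(cos(91.8°) + j·sin(91.8°)) = -3.769 + j119.9 V
  V2 = 55.8·(cos(-103.3°) + j·sin(-103.3°)) = -12.84 - j54.3 V
  V3 = 9.28·(cos(-147.1°) + j·sin(-147.1°)) = -7.792 - j5.041 V
Step 2 — Sum components: V_total = -24.4 + j60.6 V.
Step 3 — Convert to polar: |V_total| = 65.32 V, ∠V_total = 111.9°.

V_total = 65.32∠111.9° V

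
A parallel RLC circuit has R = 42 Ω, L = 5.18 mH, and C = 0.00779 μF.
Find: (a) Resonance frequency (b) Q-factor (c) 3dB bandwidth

Step 1 — Resonance: ω₀ = 1/√(LC) = 1/√(0.00518·7.79e-09) = 1.574e+05 rad/s.
Step 2 — f₀ = ω₀/(2π) = 2.505e+04 Hz.
Step 3 — Parallel Q: Q = R/(ω₀L) = 42/(1.574e+05·0.00518) = 0.05151.
Step 4 — Bandwidth: Δω = ω₀/Q = 3.056e+06 rad/s; BW = Δω/(2π) = 4.864e+05 Hz.

(a) f₀ = 2.505e+04 Hz  (b) Q = 0.05151  (c) BW = 4.864e+05 Hz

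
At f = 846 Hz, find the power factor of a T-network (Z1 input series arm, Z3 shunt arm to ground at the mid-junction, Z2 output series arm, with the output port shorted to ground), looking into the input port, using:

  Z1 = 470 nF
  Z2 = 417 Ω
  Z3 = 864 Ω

Step 1 — Angular frequency: ω = 2π·f = 2π·846 = 5316 rad/s.
Step 2 — Component impedances:
  Z1: Z = 1/(jωC) = -j/(ω·C) = 0 - j400.3 Ω
  Z2: Z = R = 417 Ω
  Z3: Z = R = 864 Ω
Step 3 — With the output port shorted to ground, the output series arm Z2 runs from the junction to ground; the shunt arm Z3 also runs from the junction to ground. They appear in parallel: Z3 || Z2 = 281.3 Ω.
Step 4 — Series with input arm Z1: Z_in = Z1 + (Z3 || Z2) = 281.3 - j400.3 Ω = 489.2∠-54.9° Ω.
Step 5 — Power factor: PF = cos(φ) = Re(Z)/|Z| = 281.26/489.2 = 0.5749.
Step 6 — Type: Im(Z) = -400.3 ⇒ leading (phase φ = -54.9°).

PF = 0.5749 (leading, φ = -54.9°)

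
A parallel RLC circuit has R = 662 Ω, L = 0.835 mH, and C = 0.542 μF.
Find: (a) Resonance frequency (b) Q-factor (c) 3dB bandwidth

Step 1 — Resonance: ω₀ = 1/√(LC) = 1/√(0.000835·5.42e-07) = 4.701e+04 rad/s.
Step 2 — f₀ = ω₀/(2π) = 7481 Hz.
Step 3 — Parallel Q: Q = R/(ω₀L) = 662/(4.701e+04·0.000835) = 16.87.
Step 4 — Bandwidth: Δω = ω₀/Q = 2787 rad/s; BW = Δω/(2π) = 443.6 Hz.

(a) f₀ = 7481 Hz  (b) Q = 16.87  (c) BW = 443.6 Hz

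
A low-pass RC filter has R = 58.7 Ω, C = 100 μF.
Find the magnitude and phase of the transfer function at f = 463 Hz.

Step 1 — Angular frequency: ω = 2π·463 = 2909 rad/s.
Step 2 — Transfer function: H(jω) = 1/(1 + jωRC).
Step 3 — Denominator: 1 + jωRC = 1 + j·2909·58.7·0.0001 = 1 + j17.08.
Step 4 — H = 0.003418 - j0.05836.
Step 5 — Magnitude: |H| = 0.05846 (-24.7 dB); phase: φ = -86.6°.

|H| = 0.05846 (-24.7 dB), φ = -86.6°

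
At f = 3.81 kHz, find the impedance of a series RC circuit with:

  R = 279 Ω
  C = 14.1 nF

Step 1 — Angular frequency: ω = 2π·f = 2π·3810 = 2.394e+04 rad/s.
Step 2 — Component impedances:
  R: Z = R = 279 Ω
  C: Z = 1/(jωC) = -j/(ω·C) = 0 - j2963 Ω
Step 3 — Series combination: Z_total = R + C = 279 - j2963 Ω = 2976∠-84.6° Ω.

Z = 279 - j2963 Ω = 2976∠-84.6° Ω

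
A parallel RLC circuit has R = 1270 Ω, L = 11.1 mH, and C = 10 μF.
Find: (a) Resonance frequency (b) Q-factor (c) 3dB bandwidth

Step 1 — Resonance: ω₀ = 1/√(LC) = 1/√(0.0111·1e-05) = 3002 rad/s.
Step 2 — f₀ = ω₀/(2π) = 477.7 Hz.
Step 3 — Parallel Q: Q = R/(ω₀L) = 1270/(3002·0.0111) = 38.12.
Step 4 — Bandwidth: Δω = ω₀/Q = 78.74 rad/s; BW = Δω/(2π) = 12.53 Hz.

(a) f₀ = 477.7 Hz  (b) Q = 38.12  (c) BW = 12.53 Hz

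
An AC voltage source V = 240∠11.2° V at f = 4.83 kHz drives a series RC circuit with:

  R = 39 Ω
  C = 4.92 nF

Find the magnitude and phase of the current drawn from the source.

Step 1 — Angular frequency: ω = 2π·f = 2π·4830 = 3.035e+04 rad/s.
Step 2 — Component impedances:
  R: Z = R = 39 Ω
  C: Z = 1/(jωC) = -j/(ω·C) = 0 - j6697 Ω
Step 3 — Series combination: Z_total = R + C = 39 - j6697 Ω = 6698∠-89.7° Ω.
Step 4 — Source phasor: V = 240∠11.2° V = 235.4 + j46.62 V.
Step 5 — Ohm's law: I = V / Z_total = (235.4 + j46.62) / (39 - j6697) = -0.006755 + j0.03519 A.
Step 6 — Convert to polar: |I| = 0.03583 A, ∠I = 100.9°.

I = 0.03583∠100.9° A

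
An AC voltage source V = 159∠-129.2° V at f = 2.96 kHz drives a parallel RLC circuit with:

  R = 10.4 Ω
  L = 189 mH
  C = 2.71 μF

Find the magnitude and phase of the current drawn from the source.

Step 1 — Angular frequency: ω = 2π·f = 2π·2960 = 1.86e+04 rad/s.
Step 2 — Component impedances:
  R: Z = R = 10.4 Ω
  L: Z = jωL = j·1.86e+04·0.189 = 0 + j3515 Ω
  C: Z = 1/(jωC) = -j/(ω·C) = 0 - j19.84 Ω
Step 3 — Parallel combination: 1/Z_total = 1/R + 1/L + 1/C; Z_total = 8.178 - j4.263 Ω = 9.222∠-27.5° Ω.
Step 4 — Source phasor: V = 159∠-129.2° V = -100.5 - j123.2 V.
Step 5 — Ohm's law: I = V / Z_total = (-100.5 - j123.2) / (8.178 - j4.263) = -3.488 - j16.88 A.
Step 6 — Convert to polar: |I| = 17.24 A, ∠I = -101.7°.

I = 17.24∠-101.7° A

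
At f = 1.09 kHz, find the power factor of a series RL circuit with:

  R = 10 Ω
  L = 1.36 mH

Step 1 — Angular frequency: ω = 2π·f = 2π·1090 = 6849 rad/s.
Step 2 — Component impedances:
  R: Z = R = 10 Ω
  L: Z = jωL = j·6849·0.00136 = 0 + j9.314 Ω
Step 3 — Series combination: Z_total = R + L = 10 + j9.314 Ω = 13.67∠43.0° Ω.
Step 4 — Power factor: PF = cos(φ) = Re(Z)/|Z| = 10/13.6658 = 0.7318.
Step 5 — Type: Im(Z) = 9.314 ⇒ lagging (phase φ = 43.0°).

PF = 0.7318 (lagging, φ = 43.0°)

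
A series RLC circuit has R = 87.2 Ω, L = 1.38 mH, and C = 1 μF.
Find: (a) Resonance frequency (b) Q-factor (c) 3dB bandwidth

Step 1 — Resonance condition Im(Z)=0 gives ω₀ = 1/√(LC).
Step 2 — ω₀ = 1/√(0.00138·1e-06) = 2.692e+04 rad/s.
Step 3 — f₀ = ω₀/(2π) = 4284 Hz.
Step 4 — Series Q: Q = ω₀L/R = 2.692e+04·0.00138/87.2 = 0.426.
Step 5 — 3dB bandwidth: Δω = ω₀/Q = 6.319e+04 rad/s; BW = Δω/(2π) = 1.006e+04 Hz.

(a) f₀ = 4284 Hz  (b) Q = 0.426  (c) BW = 1.006e+04 Hz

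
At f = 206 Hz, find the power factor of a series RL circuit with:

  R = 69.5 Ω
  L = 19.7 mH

Step 1 — Angular frequency: ω = 2π·f = 2π·206 = 1294 rad/s.
Step 2 — Component impedances:
  R: Z = R = 69.5 Ω
  L: Z = jωL = j·1294·0.0197 = 0 + j25.5 Ω
Step 3 — Series combination: Z_total = R + L = 69.5 + j25.5 Ω = 74.03∠20.1° Ω.
Step 4 — Power factor: PF = cos(φ) = Re(Z)/|Z| = 69.5/74.03 = 0.9388.
Step 5 — Type: Im(Z) = 25.5 ⇒ lagging (phase φ = 20.1°).

PF = 0.9388 (lagging, φ = 20.1°)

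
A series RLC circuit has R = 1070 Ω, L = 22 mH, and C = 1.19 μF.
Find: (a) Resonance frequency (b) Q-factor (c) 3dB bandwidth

Step 1 — Resonance: ω₀ = 1/√(LC) = 1/√(0.022·1.19e-06) = 6180 rad/s.
Step 2 — f₀ = ω₀/(2π) = 983.6 Hz.
Step 3 — Series Q: Q = ω₀L/R = 6180·0.022/1070 = 0.1271.
Step 4 — Bandwidth: Δω = ω₀/Q = 4.864e+04 rad/s; BW = Δω/(2π) = 7741 Hz.

(a) f₀ = 983.6 Hz  (b) Q = 0.1271  (c) BW = 7741 Hz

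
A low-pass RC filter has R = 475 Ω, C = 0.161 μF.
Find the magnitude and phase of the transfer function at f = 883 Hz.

Step 1 — Angular frequency: ω = 2π·883 = 5548 rad/s.
Step 2 — Transfer function: H(jω) = 1/(1 + jωRC).
Step 3 — Denominator: 1 + jωRC = 1 + j·5548·475·1.61e-07 = 1 + j0.4243.
Step 4 — H = 0.8474 - j0.3596.
Step 5 — Magnitude: |H| = 0.9206 (-0.7 dB); phase: φ = -23.0°.

|H| = 0.9206 (-0.7 dB), φ = -23.0°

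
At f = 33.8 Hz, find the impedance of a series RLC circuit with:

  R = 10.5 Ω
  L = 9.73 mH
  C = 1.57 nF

Step 1 — Angular frequency: ω = 2π·f = 2π·33.8 = 212.4 rad/s.
Step 2 — Component impedances:
  R: Z = R = 10.5 Ω
  L: Z = jωL = j·212.4·0.00973 = 0 + j2.066 Ω
  C: Z = 1/(jωC) = -j/(ω·C) = 0 - j2.999e+06 Ω
Step 3 — Series combination: Z_total = R + L + C = 10.5 - j2.999e+06 Ω = 2.999e+06∠-90.0° Ω.

Z = 10.5 - j2.999e+06 Ω = 2.999e+06∠-90.0° Ω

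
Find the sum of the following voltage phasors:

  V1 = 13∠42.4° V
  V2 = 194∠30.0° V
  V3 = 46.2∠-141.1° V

Step 1 — Convert each phasor to rectangular form:
  V1 = 13·(cos(42.4°) + j·sin(42.4°)) = 9.6 + j8.766 V
  V2 = 194·(cos(30.0°) + j·sin(30.0°)) = 168 + j97 V
  V3 = 46.2·(cos(-141.1°) + j·sin(-141.1°)) = -35.95 - j29.01 V
Step 2 — Sum components: V_total = 141.7 + j76.75 V.
Step 3 — Convert to polar: |V_total| = 161.1 V, ∠V_total = 28.5°.

V_total = 161.1∠28.5° V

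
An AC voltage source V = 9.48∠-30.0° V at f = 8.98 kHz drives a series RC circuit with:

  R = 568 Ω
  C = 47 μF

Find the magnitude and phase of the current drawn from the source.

Step 1 — Angular frequency: ω = 2π·f = 2π·8980 = 5.642e+04 rad/s.
Step 2 — Component impedances:
  R: Z = R = 568 Ω
  C: Z = 1/(jωC) = -j/(ω·C) = 0 - j0.3771 Ω
Step 3 — Series combination: Z_total = R + C = 568 - j0.3771 Ω = 568∠-0.0° Ω.
Step 4 — Source phasor: V = 9.48∠-30.0° V = 8.21 - j4.74 V.
Step 5 — Ohm's law: I = V / Z_total = (8.21 - j4.74) / (568 - j0.3771) = 0.01446 - j0.008335 A.
Step 6 — Convert to polar: |I| = 0.01669 A, ∠I = -30.0°.

I = 0.01669∠-30.0° A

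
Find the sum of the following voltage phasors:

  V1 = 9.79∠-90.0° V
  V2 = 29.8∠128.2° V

Step 1 — Convert each phasor to rectangular form:
  V1 = 9.79·(cos(-90.0°) + j·sin(-90.0°)) = 0 - j9.79 V
  V2 = 29.8·(cos(128.2°) + j·sin(128.2°)) = -18.43 + j23.42 V
Step 2 — Sum components: V_total = -18.43 + j13.63 V.
Step 3 — Convert to polar: |V_total| = 22.92 V, ∠V_total = 143.5°.

V_total = 22.92∠143.5° V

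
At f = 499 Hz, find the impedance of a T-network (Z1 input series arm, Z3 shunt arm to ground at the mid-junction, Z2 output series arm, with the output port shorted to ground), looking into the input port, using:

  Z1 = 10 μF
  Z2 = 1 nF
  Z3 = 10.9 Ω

Step 1 — Angular frequency: ω = 2π·f = 2π·499 = 3135 rad/s.
Step 2 — Component impedances:
  Z1: Z = 1/(jωC) = -j/(ω·C) = 0 - j31.89 Ω
  Z2: Z = 1/(jωC) = -j/(ω·C) = 0 - j3.189e+05 Ω
  Z3: Z = R = 10.9 Ω
Step 3 — With the output port shorted to ground, the output series arm Z2 runs from the junction to ground; the shunt arm Z3 also runs from the junction to ground. They appear in parallel: Z3 || Z2 = 10.9 - j0.0003725 Ω.
Step 4 — Series with input arm Z1: Z_in = Z1 + (Z3 || Z2) = 10.9 - j31.9 Ω = 33.71∠-71.1° Ω.

Z = 10.9 - j31.9 Ω = 33.71∠-71.1° Ω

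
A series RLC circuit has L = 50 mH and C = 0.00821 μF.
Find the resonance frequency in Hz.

Step 1 — Resonance condition Im(Z)=0 gives ω₀ = 1/√(LC).
Step 2 — ω₀ = 1/√(0.05·8.21e-09) = 4.936e+04 rad/s.
Step 3 — f₀ = ω₀/(2π) = 7855 Hz.

f₀ = 7855 Hz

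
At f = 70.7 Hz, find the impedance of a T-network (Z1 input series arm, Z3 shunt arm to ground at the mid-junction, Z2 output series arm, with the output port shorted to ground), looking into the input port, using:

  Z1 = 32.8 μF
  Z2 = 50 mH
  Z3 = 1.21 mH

Step 1 — Angular frequency: ω = 2π·f = 2π·70.7 = 444.2 rad/s.
Step 2 — Component impedances:
  Z1: Z = 1/(jωC) = -j/(ω·C) = 0 - j68.63 Ω
  Z2: Z = jωL = j·444.2·0.05 = 0 + j22.21 Ω
  Z3: Z = jωL = j·444.2·0.00121 = 0 + j0.5375 Ω
Step 3 — With the output port shorted to ground, the output series arm Z2 runs from the junction to ground; the shunt arm Z3 also runs from the junction to ground. They appear in parallel: Z3 || Z2 = 0 + j0.5248 Ω.
Step 4 — Series with input arm Z1: Z_in = Z1 + (Z3 || Z2) = 0 - j68.11 Ω = 68.11∠-90.0° Ω.

Z = 0 - j68.11 Ω = 68.11∠-90.0° Ω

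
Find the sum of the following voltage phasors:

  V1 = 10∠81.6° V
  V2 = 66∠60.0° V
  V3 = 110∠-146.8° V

Step 1 — Convert each phasor to rectangular form:
  V1 = 10·(cos(81.6°) + j·sin(81.6°)) = 1.461 + j9.893 V
  V2 = 66·(cos(60.0°) + j·sin(60.0°)) = 33 + j57.16 V
  V3 = 110·(cos(-146.8°) + j·sin(-146.8°)) = -92.04 - j60.23 V
Step 2 — Sum components: V_total = -57.58 + j6.818 V.
Step 3 — Convert to polar: |V_total| = 57.99 V, ∠V_total = 173.2°.

V_total = 57.99∠173.2° V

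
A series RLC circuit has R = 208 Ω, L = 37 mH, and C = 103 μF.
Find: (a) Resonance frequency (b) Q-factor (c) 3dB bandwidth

Step 1 — Resonance condition Im(Z)=0 gives ω₀ = 1/√(LC).
Step 2 — ω₀ = 1/√(0.037·0.000103) = 512.2 rad/s.
Step 3 — f₀ = ω₀/(2π) = 81.53 Hz.
Step 4 — Series Q: Q = ω₀L/R = 512.2·0.037/208 = 0.09112.
Step 5 — 3dB bandwidth: Δω = ω₀/Q = 5622 rad/s; BW = Δω/(2π) = 894.7 Hz.

(a) f₀ = 81.53 Hz  (b) Q = 0.09112  (c) BW = 894.7 Hz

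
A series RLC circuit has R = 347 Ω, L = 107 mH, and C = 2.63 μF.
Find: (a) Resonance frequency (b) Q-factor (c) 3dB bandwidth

Step 1 — Resonance condition Im(Z)=0 gives ω₀ = 1/√(LC).
Step 2 — ω₀ = 1/√(0.107·2.63e-06) = 1885 rad/s.
Step 3 — f₀ = ω₀/(2π) = 300 Hz.
Step 4 — Series Q: Q = ω₀L/R = 1885·0.107/347 = 0.5813.
Step 5 — 3dB bandwidth: Δω = ω₀/Q = 3243 rad/s; BW = Δω/(2π) = 516.1 Hz.

(a) f₀ = 300 Hz  (b) Q = 0.5813  (c) BW = 516.1 Hz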